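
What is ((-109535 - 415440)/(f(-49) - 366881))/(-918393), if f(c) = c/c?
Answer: -104995/67388004768 ≈ -1.5581e-6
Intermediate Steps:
f(c) = 1
((-109535 - 415440)/(f(-49) - 366881))/(-918393) = ((-109535 - 415440)/(1 - 366881))/(-918393) = -524975/(-366880)*(-1/918393) = -524975*(-1/366880)*(-1/918393) = (104995/73376)*(-1/918393) = -104995/67388004768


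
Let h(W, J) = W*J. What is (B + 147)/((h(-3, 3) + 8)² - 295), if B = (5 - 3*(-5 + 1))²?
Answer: -218/147 ≈ -1.4830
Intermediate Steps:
h(W, J) = J*W
B = 289 (B = (5 - 3*(-4))² = (5 + 12)² = 17² = 289)
(B + 147)/((h(-3, 3) + 8)² - 295) = (289 + 147)/((3*(-3) + 8)² - 295) = 436/((-9 + 8)² - 295) = 436/((-1)² - 295) = 436/(1 - 295) = 436/(-294) = 436*(-1/294) = -218/147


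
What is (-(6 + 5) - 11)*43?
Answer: -946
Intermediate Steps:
(-(6 + 5) - 11)*43 = (-1*11 - 11)*43 = (-11 - 11)*43 = -22*43 = -946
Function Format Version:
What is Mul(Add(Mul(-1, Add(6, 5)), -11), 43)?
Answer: -946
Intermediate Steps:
Mul(Add(Mul(-1, Add(6, 5)), -11), 43) = Mul(Add(Mul(-1, 11), -11), 43) = Mul(Add(-11, -11), 43) = Mul(-22, 43) = -946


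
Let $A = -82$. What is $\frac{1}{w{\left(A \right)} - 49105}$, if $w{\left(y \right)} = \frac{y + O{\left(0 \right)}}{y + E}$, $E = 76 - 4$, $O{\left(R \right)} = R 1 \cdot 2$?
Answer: $- \frac{5}{245484} \approx -2.0368 \cdot 10^{-5}$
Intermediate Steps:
$O{\left(R \right)} = 2 R$ ($O{\left(R \right)} = R 2 = 2 R$)
$E = 72$
$w{\left(y \right)} = \frac{y}{72 + y}$ ($w{\left(y \right)} = \frac{y + 2 \cdot 0}{y + 72} = \frac{y + 0}{72 + y} = \frac{y}{72 + y}$)
$\frac{1}{w{\left(A \right)} - 49105} = \frac{1}{- \frac{82}{72 - 82} - 49105} = \frac{1}{- \frac{82}{-10} - 49105} = \frac{1}{\left(-82\right) \left(- \frac{1}{10}\right) - 49105} = \frac{1}{\frac{41}{5} - 49105} = \frac{1}{- \frac{245484}{5}} = - \frac{5}{245484}$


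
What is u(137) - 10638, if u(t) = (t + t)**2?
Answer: 64438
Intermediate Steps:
u(t) = 4*t**2 (u(t) = (2*t)**2 = 4*t**2)
u(137) - 10638 = 4*137**2 - 10638 = 4*18769 - 10638 = 75076 - 10638 = 64438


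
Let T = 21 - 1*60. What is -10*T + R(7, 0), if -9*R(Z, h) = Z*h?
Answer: 390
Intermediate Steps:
T = -39 (T = 21 - 60 = -39)
R(Z, h) = -Z*h/9
-10*T + R(7, 0) = -10*(-39) - ⅑*7*0 = 390 + 0 = 390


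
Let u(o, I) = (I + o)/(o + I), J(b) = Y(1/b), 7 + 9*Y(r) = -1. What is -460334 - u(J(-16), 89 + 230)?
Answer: -460335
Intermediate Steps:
Y(r) = -8/9 (Y(r) = -7/9 + (1/9)*(-1) = -7/9 - 1/9 = -8/9)
J(b) = -8/9
u(o, I) = 1 (u(o, I) = (I + o)/(I + o) = 1)
-460334 - u(J(-16), 89 + 230) = -460334 - 1*1 = -460334 - 1 = -460335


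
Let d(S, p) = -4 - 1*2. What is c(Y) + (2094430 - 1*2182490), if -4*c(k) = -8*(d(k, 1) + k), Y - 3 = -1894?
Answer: -91854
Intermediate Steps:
Y = -1891 (Y = 3 - 1894 = -1891)
d(S, p) = -6 (d(S, p) = -4 - 2 = -6)
c(k) = -12 + 2*k (c(k) = -(-2)*(-6 + k) = -(48 - 8*k)/4 = -12 + 2*k)
c(Y) + (2094430 - 1*2182490) = (-12 + 2*(-1891)) + (2094430 - 1*2182490) = (-12 - 3782) + (2094430 - 2182490) = -3794 - 88060 = -91854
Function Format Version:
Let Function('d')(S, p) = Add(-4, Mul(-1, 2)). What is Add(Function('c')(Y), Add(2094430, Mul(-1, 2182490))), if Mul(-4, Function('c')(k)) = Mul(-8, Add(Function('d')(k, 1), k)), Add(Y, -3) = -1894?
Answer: -91854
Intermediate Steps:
Y = -1891 (Y = Add(3, -1894) = -1891)
Function('d')(S, p) = -6 (Function('d')(S, p) = Add(-4, -2) = -6)
Function('c')(k) = Add(-12, Mul(2, k)) (Function('c')(k) = Mul(Rational(-1, 4), Mul(-8, Add(-6, k))) = Mul(Rational(-1, 4), Add(48, Mul(-8, k))) = Add(-12, Mul(2, k)))
Add(Function('c')(Y), Add(2094430, Mul(-1, 2182490))) = Add(Add(-12, Mul(2, -1891)), Add(2094430, Mul(-1, 2182490))) = Add(Add(-12, -3782), Add(2094430, -2182490)) = Add(-3794, -88060) = -91854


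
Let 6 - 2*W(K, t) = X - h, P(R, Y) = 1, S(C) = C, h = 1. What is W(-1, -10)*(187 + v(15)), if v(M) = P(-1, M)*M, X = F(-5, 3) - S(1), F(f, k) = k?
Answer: 505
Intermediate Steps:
X = 2 (X = 3 - 1*1 = 3 - 1 = 2)
v(M) = M (v(M) = 1*M = M)
W(K, t) = 5/2 (W(K, t) = 3 - (2 - 1*1)/2 = 3 - (2 - 1)/2 = 3 - ½*1 = 3 - ½ = 5/2)
W(-1, -10)*(187 + v(15)) = 5*(187 + 15)/2 = (5/2)*202 = 505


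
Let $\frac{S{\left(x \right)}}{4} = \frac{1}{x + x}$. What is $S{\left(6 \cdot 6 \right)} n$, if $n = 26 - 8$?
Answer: $1$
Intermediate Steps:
$S{\left(x \right)} = \frac{2}{x}$ ($S{\left(x \right)} = \frac{4}{x + x} = \frac{4}{2 x} = 4 \frac{1}{2 x} = \frac{2}{x}$)
$n = 18$ ($n = 26 - 8 = 18$)
$S{\left(6 \cdot 6 \right)} n = \frac{2}{6 \cdot 6} \cdot 18 = \frac{2}{36} \cdot 18 = 2 \cdot \frac{1}{36} \cdot 18 = \frac{1}{18} \cdot 18 = 1$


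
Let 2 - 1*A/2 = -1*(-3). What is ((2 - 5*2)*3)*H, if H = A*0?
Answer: 0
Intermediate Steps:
A = -2 (A = 4 - (-2)*(-3) = 4 - 2*3 = 4 - 6 = -2)
H = 0 (H = -2*0 = 0)
((2 - 5*2)*3)*H = ((2 - 5*2)*3)*0 = ((2 - 1*10)*3)*0 = ((2 - 10)*3)*0 = -8*3*0 = -24*0 = 0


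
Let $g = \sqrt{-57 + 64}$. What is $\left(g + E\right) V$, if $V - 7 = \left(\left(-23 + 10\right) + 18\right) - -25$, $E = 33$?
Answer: $1221 + 37 \sqrt{7} \approx 1318.9$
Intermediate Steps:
$g = \sqrt{7} \approx 2.6458$
$V = 37$ ($V = 7 + \left(\left(\left(-23 + 10\right) + 18\right) - -25\right) = 7 + \left(\left(-13 + 18\right) + 25\right) = 7 + \left(5 + 25\right) = 7 + 30 = 37$)
$\left(g + E\right) V = \left(\sqrt{7} + 33\right) 37 = \left(33 + \sqrt{7}\right) 37 = 1221 + 37 \sqrt{7}$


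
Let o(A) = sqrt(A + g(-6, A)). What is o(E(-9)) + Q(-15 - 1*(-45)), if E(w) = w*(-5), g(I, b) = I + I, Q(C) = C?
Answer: 30 + sqrt(33) ≈ 35.745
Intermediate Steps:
g(I, b) = 2*I
E(w) = -5*w
o(A) = sqrt(-12 + A) (o(A) = sqrt(A + 2*(-6)) = sqrt(A - 12) = sqrt(-12 + A))
o(E(-9)) + Q(-15 - 1*(-45)) = sqrt(-12 - 5*(-9)) + (-15 - 1*(-45)) = sqrt(-12 + 45) + (-15 + 45) = sqrt(33) + 30 = 30 + sqrt(33)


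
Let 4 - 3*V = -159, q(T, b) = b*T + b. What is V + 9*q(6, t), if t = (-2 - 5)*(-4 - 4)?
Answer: 10747/3 ≈ 3582.3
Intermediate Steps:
t = 56 (t = -7*(-8) = 56)
q(T, b) = b + T*b (q(T, b) = T*b + b = b + T*b)
V = 163/3 (V = 4/3 - 1/3*(-159) = 4/3 + 53 = 163/3 ≈ 54.333)
V + 9*q(6, t) = 163/3 + 9*(56*(1 + 6)) = 163/3 + 9*(56*7) = 163/3 + 9*392 = 163/3 + 3528 = 10747/3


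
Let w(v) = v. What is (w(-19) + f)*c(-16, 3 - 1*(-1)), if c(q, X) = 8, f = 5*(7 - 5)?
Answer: -72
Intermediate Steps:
f = 10 (f = 5*2 = 10)
(w(-19) + f)*c(-16, 3 - 1*(-1)) = (-19 + 10)*8 = -9*8 = -72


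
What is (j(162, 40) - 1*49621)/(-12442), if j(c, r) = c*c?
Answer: 23377/12442 ≈ 1.8789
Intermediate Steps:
j(c, r) = c²
(j(162, 40) - 1*49621)/(-12442) = (162² - 1*49621)/(-12442) = (26244 - 49621)*(-1/12442) = -23377*(-1/12442) = 23377/12442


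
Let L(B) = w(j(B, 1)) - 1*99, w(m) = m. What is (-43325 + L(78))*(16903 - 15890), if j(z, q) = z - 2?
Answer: -43911524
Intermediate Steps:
j(z, q) = -2 + z
L(B) = -101 + B (L(B) = (-2 + B) - 1*99 = (-2 + B) - 99 = -101 + B)
(-43325 + L(78))*(16903 - 15890) = (-43325 + (-101 + 78))*(16903 - 15890) = (-43325 - 23)*1013 = -43348*1013 = -43911524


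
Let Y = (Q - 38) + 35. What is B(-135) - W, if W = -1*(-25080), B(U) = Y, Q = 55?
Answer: -25028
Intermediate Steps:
Y = 52 (Y = (55 - 38) + 35 = 17 + 35 = 52)
B(U) = 52
W = 25080
B(-135) - W = 52 - 1*25080 = 52 - 25080 = -25028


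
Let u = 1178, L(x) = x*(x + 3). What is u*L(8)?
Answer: 103664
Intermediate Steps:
L(x) = x*(3 + x)
u*L(8) = 1178*(8*(3 + 8)) = 1178*(8*11) = 1178*88 = 103664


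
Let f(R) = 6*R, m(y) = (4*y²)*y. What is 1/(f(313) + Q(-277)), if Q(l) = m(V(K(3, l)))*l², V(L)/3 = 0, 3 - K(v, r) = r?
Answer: 1/1878 ≈ 0.00053248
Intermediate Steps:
K(v, r) = 3 - r
V(L) = 0 (V(L) = 3*0 = 0)
m(y) = 4*y³
Q(l) = 0 (Q(l) = (4*0³)*l² = (4*0)*l² = 0*l² = 0)
1/(f(313) + Q(-277)) = 1/(6*313 + 0) = 1/(1878 + 0) = 1/1878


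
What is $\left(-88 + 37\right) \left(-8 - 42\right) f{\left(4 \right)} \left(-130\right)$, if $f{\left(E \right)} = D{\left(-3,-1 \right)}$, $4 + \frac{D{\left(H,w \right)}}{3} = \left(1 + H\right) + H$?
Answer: $8950500$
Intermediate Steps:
$D{\left(H,w \right)} = -9 + 6 H$ ($D{\left(H,w \right)} = -12 + 3 \left(\left(1 + H\right) + H\right) = -12 + 3 \left(1 + 2 H\right) = -12 + \left(3 + 6 H\right) = -9 + 6 H$)
$f{\left(E \right)} = -27$ ($f{\left(E \right)} = -9 + 6 \left(-3\right) = -9 - 18 = -27$)
$\left(-88 + 37\right) \left(-8 - 42\right) f{\left(4 \right)} \left(-130\right) = \left(-88 + 37\right) \left(-8 - 42\right) \left(-27\right) \left(-130\right) = \left(-51\right) \left(-50\right) \left(-27\right) \left(-130\right) = 2550 \left(-27\right) \left(-130\right) = \left(-68850\right) \left(-130\right) = 8950500$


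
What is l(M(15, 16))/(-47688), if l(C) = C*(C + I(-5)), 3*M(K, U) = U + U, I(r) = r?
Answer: -68/53649 ≈ -0.0012675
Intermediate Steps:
M(K, U) = 2*U/3 (M(K, U) = (U + U)/3 = (2*U)/3 = 2*U/3)
l(C) = C*(-5 + C) (l(C) = C*(C - 5) = C*(-5 + C))
l(M(15, 16))/(-47688) = (((2/3)*16)*(-5 + (2/3)*16))/(-47688) = (32*(-5 + 32/3)/3)*(-1/47688) = ((32/3)*(17/3))*(-1/47688) = (544/9)*(-1/47688) = -68/53649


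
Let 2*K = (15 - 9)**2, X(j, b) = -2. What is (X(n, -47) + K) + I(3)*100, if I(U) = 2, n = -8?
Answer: 216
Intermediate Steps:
K = 18 (K = (15 - 9)**2/2 = (1/2)*6**2 = (1/2)*36 = 18)
(X(n, -47) + K) + I(3)*100 = (-2 + 18) + 2*100 = 16 + 200 = 216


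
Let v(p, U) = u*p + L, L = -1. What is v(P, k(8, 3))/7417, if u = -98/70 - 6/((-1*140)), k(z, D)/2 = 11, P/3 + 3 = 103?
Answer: -2857/51919 ≈ -0.055028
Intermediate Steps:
P = 300 (P = -9 + 3*103 = -9 + 309 = 300)
k(z, D) = 22 (k(z, D) = 2*11 = 22)
u = -19/14 (u = -98*1/70 - 6/(-140) = -7/5 - 6*(-1/140) = -7/5 + 3/70 = -19/14 ≈ -1.3571)
v(p, U) = -1 - 19*p/14 (v(p, U) = -19*p/14 - 1 = -1 - 19*p/14)
v(P, k(8, 3))/7417 = (-1 - 19/14*300)/7417 = (-1 - 2850/7)*(1/7417) = -2857/7*1/7417 = -2857/51919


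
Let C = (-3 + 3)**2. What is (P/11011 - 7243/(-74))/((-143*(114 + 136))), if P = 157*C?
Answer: -7243/2645500 ≈ -0.0027379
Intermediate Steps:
C = 0 (C = 0**2 = 0)
P = 0 (P = 157*0 = 0)
(P/11011 - 7243/(-74))/((-143*(114 + 136))) = (0/11011 - 7243/(-74))/((-143*(114 + 136))) = (0*(1/11011) - 7243*(-1/74))/((-143*250)) = (0 + 7243/74)/(-35750) = (7243/74)*(-1/35750) = -7243/2645500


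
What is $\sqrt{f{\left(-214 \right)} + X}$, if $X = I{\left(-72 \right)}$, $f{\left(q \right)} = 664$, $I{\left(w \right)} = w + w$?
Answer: $2 \sqrt{130} \approx 22.803$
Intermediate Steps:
$I{\left(w \right)} = 2 w$
$X = -144$ ($X = 2 \left(-72\right) = -144$)
$\sqrt{f{\left(-214 \right)} + X} = \sqrt{664 - 144} = \sqrt{520} = 2 \sqrt{130}$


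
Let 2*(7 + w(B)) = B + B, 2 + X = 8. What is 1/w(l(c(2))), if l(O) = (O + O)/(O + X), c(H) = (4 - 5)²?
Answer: -7/47 ≈ -0.14894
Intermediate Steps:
X = 6 (X = -2 + 8 = 6)
c(H) = 1 (c(H) = (-1)² = 1)
l(O) = 2*O/(6 + O) (l(O) = (O + O)/(O + 6) = (2*O)/(6 + O) = 2*O/(6 + O))
w(B) = -7 + B (w(B) = -7 + (B + B)/2 = -7 + (2*B)/2 = -7 + B)
1/w(l(c(2))) = 1/(-7 + 2*1/(6 + 1)) = 1/(-7 + 2*1/7) = 1/(-7 + 2*1*(⅐)) = 1/(-7 + 2/7) = 1/(-47/7) = -7/47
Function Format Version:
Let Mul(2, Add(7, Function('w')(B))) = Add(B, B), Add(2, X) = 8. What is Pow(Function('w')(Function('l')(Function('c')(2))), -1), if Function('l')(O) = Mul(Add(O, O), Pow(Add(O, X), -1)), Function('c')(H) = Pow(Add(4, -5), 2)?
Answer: Rational(-7, 47) ≈ -0.14894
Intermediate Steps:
X = 6 (X = Add(-2, 8) = 6)
Function('c')(H) = 1 (Function('c')(H) = Pow(-1, 2) = 1)
Function('l')(O) = Mul(2, O, Pow(Add(6, O), -1)) (Function('l')(O) = Mul(Add(O, O), Pow(Add(O, 6), -1)) = Mul(Mul(2, O), Pow(Add(6, O), -1)) = Mul(2, O, Pow(Add(6, O), -1)))
Function('w')(B) = Add(-7, B) (Function('w')(B) = Add(-7, Mul(Rational(1, 2), Add(B, B))) = Add(-7, Mul(Rational(1, 2), Mul(2, B))) = Add(-7, B))
Pow(Function('w')(Function('l')(Function('c')(2))), -1) = Pow(Add(-7, Mul(2, 1, Pow(Add(6, 1), -1))), -1) = Pow(Add(-7, Mul(2, 1, Pow(7, -1))), -1) = Pow(Add(-7, Mul(2, 1, Rational(1, 7))), -1) = Pow(Add(-7, Rational(2, 7)), -1) = Pow(Rational(-47, 7), -1) = Rational(-7, 47)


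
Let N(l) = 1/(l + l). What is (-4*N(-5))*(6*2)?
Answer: 24/5 ≈ 4.8000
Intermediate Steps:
N(l) = 1/(2*l)
(-4*N(-5))*(6*2) = (-2/(-5))*(6*2) = -2*(-1)/5*12 = -4*(-⅒)*12 = (⅖)*12 = 24/5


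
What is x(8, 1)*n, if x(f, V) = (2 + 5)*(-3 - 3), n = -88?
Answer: 3696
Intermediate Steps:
x(f, V) = -42 (x(f, V) = 7*(-6) = -42)
x(8, 1)*n = -42*(-88) = 3696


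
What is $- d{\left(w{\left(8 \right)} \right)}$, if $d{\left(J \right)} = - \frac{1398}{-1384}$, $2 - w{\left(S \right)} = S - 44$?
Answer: $- \frac{699}{692} \approx -1.0101$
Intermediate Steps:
$w{\left(S \right)} = 46 - S$ ($w{\left(S \right)} = 2 - \left(S - 44\right) = 2 - \left(-44 + S\right) = 46 - S$)
$d{\left(J \right)} = \frac{699}{692}$ ($d{\left(J \right)} = \left(-1398\right) \left(- \frac{1}{1384}\right) = \frac{699}{692}$)
$- d{\left(w{\left(8 \right)} \right)} = \left(-1\right) \frac{699}{692} = - \frac{699}{692}$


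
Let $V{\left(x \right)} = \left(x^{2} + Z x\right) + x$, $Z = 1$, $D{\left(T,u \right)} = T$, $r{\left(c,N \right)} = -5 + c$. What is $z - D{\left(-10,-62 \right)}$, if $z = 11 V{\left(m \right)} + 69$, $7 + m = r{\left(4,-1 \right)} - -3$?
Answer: $244$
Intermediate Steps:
$m = -5$ ($m = -7 + \left(\left(-5 + 4\right) - -3\right) = -7 + \left(-1 + 3\right) = -7 + 2 = -5$)
$V{\left(x \right)} = x^{2} + 2 x$ ($V{\left(x \right)} = \left(x^{2} + 1 x\right) + x = \left(x^{2} + x\right) + x = \left(x + x^{2}\right) + x = x^{2} + 2 x$)
$z = 234$ ($z = 11 \left(- 5 \left(2 - 5\right)\right) + 69 = 11 \left(\left(-5\right) \left(-3\right)\right) + 69 = 11 \cdot 15 + 69 = 165 + 69 = 234$)
$z - D{\left(-10,-62 \right)} = 234 - -10 = 234 + 10 = 244$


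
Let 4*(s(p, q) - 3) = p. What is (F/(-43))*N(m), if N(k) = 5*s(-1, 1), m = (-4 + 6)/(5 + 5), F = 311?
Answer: -17105/172 ≈ -99.448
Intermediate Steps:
s(p, q) = 3 + p/4
m = ⅕ (m = 2/10 = (⅒)*2 = ⅕ ≈ 0.20000)
N(k) = 55/4 (N(k) = 5*(3 + (¼)*(-1)) = 5*(3 - ¼) = 5*(11/4) = 55/4)
(F/(-43))*N(m) = (311/(-43))*(55/4) = (311*(-1/43))*(55/4) = -311/43*55/4 = -17105/172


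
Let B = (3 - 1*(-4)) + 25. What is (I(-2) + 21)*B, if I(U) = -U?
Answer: 736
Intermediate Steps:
B = 32 (B = (3 + 4) + 25 = 7 + 25 = 32)
(I(-2) + 21)*B = (-1*(-2) + 21)*32 = (2 + 21)*32 = 23*32 = 736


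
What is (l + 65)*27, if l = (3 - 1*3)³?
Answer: 1755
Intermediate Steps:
l = 0 (l = (3 - 3)³ = 0³ = 0)
(l + 65)*27 = (0 + 65)*27 = 65*27 = 1755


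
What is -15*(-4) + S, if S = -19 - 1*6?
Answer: 35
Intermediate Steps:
S = -25 (S = -19 - 6 = -25)
-15*(-4) + S = -15*(-4) - 25 = 60 - 25 = 35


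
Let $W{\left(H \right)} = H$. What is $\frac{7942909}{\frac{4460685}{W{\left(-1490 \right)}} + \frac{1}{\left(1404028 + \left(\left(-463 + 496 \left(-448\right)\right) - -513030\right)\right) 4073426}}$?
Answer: $- \frac{4084212230445322182571}{1539373485481276199} \approx -2653.2$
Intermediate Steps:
$\frac{7942909}{\frac{4460685}{W{\left(-1490 \right)}} + \frac{1}{\left(1404028 + \left(\left(-463 + 496 \left(-448\right)\right) - -513030\right)\right) 4073426}} = \frac{7942909}{\frac{4460685}{-1490} + \frac{1}{\left(1404028 + \left(\left(-463 + 496 \left(-448\right)\right) - -513030\right)\right) 4073426}} = \frac{7942909}{4460685 \left(- \frac{1}{1490}\right) + \frac{1}{1404028 + \left(\left(-463 - 222208\right) + 513030\right)} \frac{1}{4073426}} = \frac{7942909}{- \frac{892137}{298} + \frac{1}{1404028 + \left(-222671 + 513030\right)} \frac{1}{4073426}} = \frac{7942909}{- \frac{892137}{298} + \frac{1}{1404028 + 290359} \cdot \frac{1}{4073426}} = \frac{7942909}{- \frac{892137}{298} + \frac{1}{1694387} \cdot \frac{1}{4073426}} = \frac{7942909}{- \frac{892137}{298} + \frac{1}{6901960059862}} = \frac{7942909}{- \frac{1539373485481276199}{514196024459719}} = 7942909 \left(- \frac{514196024459719}{1539373485481276199}\right) = - \frac{4084212230445322182571}{1539373485481276199}$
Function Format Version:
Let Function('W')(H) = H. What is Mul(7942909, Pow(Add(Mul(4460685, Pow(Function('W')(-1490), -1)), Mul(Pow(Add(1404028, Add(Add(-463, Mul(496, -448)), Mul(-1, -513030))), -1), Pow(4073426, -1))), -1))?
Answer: Rational(-4084212230445322182571, 1539373485481276199) ≈ -2653.2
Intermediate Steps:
Mul(7942909, Pow(Add(Mul(4460685, Pow(Function('W')(-1490), -1)), Mul(Pow(Add(1404028, Add(Add(-463, Mul(496, -448)), Mul(-1, -513030))), -1), Pow(4073426, -1))), -1)) = Mul(7942909, Pow(Add(Mul(4460685, Pow(-1490, -1)), Mul(Pow(Add(1404028, Add(Add(-463, Mul(496, -448)), Mul(-1, -513030))), -1), Pow(4073426, -1))), -1)) = Mul(7942909, Pow(Add(Mul(4460685, Rational(-1, 1490)), Mul(Pow(Add(1404028, Add(Add(-463, -222208), 513030)), -1), Rational(1, 4073426))), -1)) = Mul(7942909, Pow(Add(Rational(-892137, 298), Mul(Pow(Add(1404028, Add(-222671, 513030)), -1), Rational(1, 4073426))), -1)) = Mul(7942909, Pow(Add(Rational(-892137, 298), Mul(Pow(Add(1404028, 290359), -1), Rational(1, 4073426))), -1)) = Mul(7942909, Pow(Add(Rational(-892137, 298), Mul(Pow(1694387, -1), Rational(1, 4073426))), -1)) = Mul(7942909, Pow(Add(Rational(-892137, 298), Mul(Rational(1, 1694387), Rational(1, 4073426))), -1)) = Mul(7942909, Pow(Add(Rational(-892137, 298), Rational(1, 6901960059862)), -1)) = Mul(7942909, Pow(Rational(-1539373485481276199, 514196024459719), -1)) = Mul(7942909, Rational(-514196024459719, 1539373485481276199)) = Rational(-4084212230445322182571, 1539373485481276199)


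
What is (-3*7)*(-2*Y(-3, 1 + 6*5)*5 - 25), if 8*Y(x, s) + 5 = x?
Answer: 315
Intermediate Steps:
Y(x, s) = -5/8 + x/8
(-3*7)*(-2*Y(-3, 1 + 6*5)*5 - 25) = (-3*7)*(-2*(-5/8 + (⅛)*(-3))*5 - 25) = -21*(-2*(-5/8 - 3/8)*5 - 25) = -21*(-2*(-1)*5 - 25) = -21*(2*5 - 25) = -21*(10 - 25) = -21*(-15) = 315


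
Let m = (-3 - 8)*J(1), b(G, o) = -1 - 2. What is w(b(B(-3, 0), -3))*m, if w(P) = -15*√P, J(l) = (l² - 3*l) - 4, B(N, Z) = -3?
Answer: -990*I*√3 ≈ -1714.7*I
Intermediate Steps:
b(G, o) = -3
J(l) = -4 + l² - 3*l
m = 66 (m = (-3 - 8)*(-4 + 1² - 3*1) = -11*(-4 + 1 - 3) = -11*(-6) = 66)
w(b(B(-3, 0), -3))*m = -15*I*√3*66 = -990*I*√3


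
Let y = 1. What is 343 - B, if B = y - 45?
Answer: 387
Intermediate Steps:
B = -44 (B = 1 - 45 = -44)
343 - B = 343 - 1*(-44) = 343 + 44 = 387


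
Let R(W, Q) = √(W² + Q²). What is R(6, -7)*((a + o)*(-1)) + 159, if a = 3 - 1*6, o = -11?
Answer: 159 + 14*√85 ≈ 288.07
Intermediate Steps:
R(W, Q) = √(Q² + W²)
a = -3 (a = 3 - 6 = -3)
R(6, -7)*((a + o)*(-1)) + 159 = √((-7)² + 6²)*((-3 - 11)*(-1)) + 159 = √(49 + 36)*(-14*(-1)) + 159 = √85*14 + 159 = 14*√85 + 159 = 159 + 14*√85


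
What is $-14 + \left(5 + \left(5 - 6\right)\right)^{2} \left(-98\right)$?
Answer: $-1582$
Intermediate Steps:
$-14 + \left(5 + \left(5 - 6\right)\right)^{2} \left(-98\right) = -14 + \left(5 - 1\right)^{2} \left(-98\right) = -14 + 4^{2} \left(-98\right) = -14 + 16 \left(-98\right) = -14 - 1568 = -1582$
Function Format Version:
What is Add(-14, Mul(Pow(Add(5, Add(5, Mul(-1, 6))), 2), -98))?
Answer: -1582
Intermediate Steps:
Add(-14, Mul(Pow(Add(5, Add(5, Mul(-1, 6))), 2), -98)) = Add(-14, Mul(Pow(Add(5, Add(5, -6)), 2), -98)) = Add(-14, Mul(Pow(Add(5, -1), 2), -98)) = Add(-14, Mul(Pow(4, 2), -98)) = Add(-14, Mul(16, -98)) = Add(-14, -1568) = -1582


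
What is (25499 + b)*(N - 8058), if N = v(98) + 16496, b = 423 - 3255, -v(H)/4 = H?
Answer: 182378682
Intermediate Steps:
v(H) = -4*H
b = -2832
N = 16104 (N = -4*98 + 16496 = -392 + 16496 = 16104)
(25499 + b)*(N - 8058) = (25499 - 2832)*(16104 - 8058) = 22667*8046 = 182378682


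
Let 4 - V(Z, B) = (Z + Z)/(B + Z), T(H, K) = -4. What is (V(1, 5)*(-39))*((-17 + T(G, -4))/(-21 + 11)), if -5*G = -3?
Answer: -3003/10 ≈ -300.30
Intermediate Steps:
G = ⅗ (G = -⅕*(-3) = ⅗ ≈ 0.60000)
V(Z, B) = 4 - 2*Z/(B + Z) (V(Z, B) = 4 - (Z + Z)/(B + Z) = 4 - 2*Z/(B + Z))
(V(1, 5)*(-39))*((-17 + T(G, -4))/(-21 + 11)) = ((2*(1 + 2*5)/(5 + 1))*(-39))*((-17 - 4)/(-21 + 11)) = ((2*(1 + 10)/6)*(-39))*(-21/(-10)) = ((2*(⅙)*11)*(-39))*(-21*(-⅒)) = ((11/3)*(-39))*(21/10) = -143*21/10 = -3003/10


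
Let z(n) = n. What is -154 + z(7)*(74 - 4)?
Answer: 336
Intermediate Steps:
-154 + z(7)*(74 - 4) = -154 + 7*(74 - 4) = -154 + 7*70 = -154 + 490 = 336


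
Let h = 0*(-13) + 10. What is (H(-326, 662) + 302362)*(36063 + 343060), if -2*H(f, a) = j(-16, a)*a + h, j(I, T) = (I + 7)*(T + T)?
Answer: 1609965913019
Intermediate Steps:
j(I, T) = 2*T*(7 + I) (j(I, T) = (7 + I)*(2*T) = 2*T*(7 + I))
h = 10 (h = 0 + 10 = 10)
H(f, a) = -5 + 9*a² (H(f, a) = -((2*a*(7 - 16))*a + 10)/2 = -((2*a*(-9))*a + 10)/2 = -((-18*a)*a + 10)/2 = -(-18*a² + 10)/2 = -(10 - 18*a²)/2 = -5 + 9*a²)
(H(-326, 662) + 302362)*(36063 + 343060) = ((-5 + 9*662²) + 302362)*(36063 + 343060) = ((-5 + 9*438244) + 302362)*379123 = ((-5 + 3944196) + 302362)*379123 = (3944191 + 302362)*379123 = 4246553*379123 = 1609965913019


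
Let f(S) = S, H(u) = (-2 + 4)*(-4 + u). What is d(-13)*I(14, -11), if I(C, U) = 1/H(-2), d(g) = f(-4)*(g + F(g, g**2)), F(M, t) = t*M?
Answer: -2210/3 ≈ -736.67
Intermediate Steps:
H(u) = -8 + 2*u (H(u) = 2*(-4 + u) = -8 + 2*u)
F(M, t) = M*t
d(g) = -4*g - 4*g**3 (d(g) = -4*(g + g*g**2) = -4*(g + g**3) = -4*g - 4*g**3)
I(C, U) = -1/12 (I(C, U) = 1/(-8 + 2*(-2)) = 1/(-8 - 4) = 1/(-12) = -1/12)
d(-13)*I(14, -11) = (4*(-13)*(-1 - 1*(-13)**2))*(-1/12) = (4*(-13)*(-1 - 1*169))*(-1/12) = (4*(-13)*(-1 - 169))*(-1/12) = (4*(-13)*(-170))*(-1/12) = 8840*(-1/12) = -2210/3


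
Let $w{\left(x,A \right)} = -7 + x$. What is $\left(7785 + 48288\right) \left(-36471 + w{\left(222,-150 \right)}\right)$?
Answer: $-2032982688$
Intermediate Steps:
$\left(7785 + 48288\right) \left(-36471 + w{\left(222,-150 \right)}\right) = \left(7785 + 48288\right) \left(-36471 + \left(-7 + 222\right)\right) = 56073 \left(-36471 + 215\right) = 56073 \left(-36256\right) = -2032982688$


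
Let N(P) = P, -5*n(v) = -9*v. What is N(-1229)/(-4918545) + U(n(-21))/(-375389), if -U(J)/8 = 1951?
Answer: 77230003441/1846367689005 ≈ 0.041828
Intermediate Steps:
n(v) = 9*v/5 (n(v) = -(-9)*v/5 = 9*v/5)
U(J) = -15608 (U(J) = -8*1951 = -15608)
N(-1229)/(-4918545) + U(n(-21))/(-375389) = -1229/(-4918545) - 15608/(-375389) = -1229*(-1/4918545) - 15608*(-1/375389) = 1229/4918545 + 15608/375389 = 77230003441/1846367689005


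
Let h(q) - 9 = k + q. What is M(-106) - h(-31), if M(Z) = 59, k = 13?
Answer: 68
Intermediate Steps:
h(q) = 22 + q (h(q) = 9 + (13 + q) = 22 + q)
M(-106) - h(-31) = 59 - (22 - 31) = 59 - 1*(-9) = 59 + 9 = 68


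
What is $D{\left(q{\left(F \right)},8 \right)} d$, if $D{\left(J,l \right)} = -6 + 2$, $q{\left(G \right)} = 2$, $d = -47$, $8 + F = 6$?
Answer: $188$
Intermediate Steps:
$F = -2$ ($F = -8 + 6 = -2$)
$D{\left(J,l \right)} = -4$
$D{\left(q{\left(F \right)},8 \right)} d = \left(-4\right) \left(-47\right) = 188$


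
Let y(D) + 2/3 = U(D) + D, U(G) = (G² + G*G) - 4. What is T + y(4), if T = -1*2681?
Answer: -7949/3 ≈ -2649.7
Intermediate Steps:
U(G) = -4 + 2*G² (U(G) = (G² + G²) - 4 = 2*G² - 4 = -4 + 2*G²)
y(D) = -14/3 + D + 2*D² (y(D) = -⅔ + ((-4 + 2*D²) + D) = -⅔ + (-4 + D + 2*D²) = -14/3 + D + 2*D²)
T = -2681
T + y(4) = -2681 + (-14/3 + 4 + 2*4²) = -2681 + (-14/3 + 4 + 2*16) = -2681 + (-14/3 + 4 + 32) = -2681 + 94/3 = -7949/3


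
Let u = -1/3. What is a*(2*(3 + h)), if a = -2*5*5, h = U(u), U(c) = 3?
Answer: -600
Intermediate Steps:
u = -⅓ (u = -1*⅓ = -⅓ ≈ -0.33333)
h = 3
a = -50 (a = -10*5 = -50)
a*(2*(3 + h)) = -100*(3 + 3) = -100*6 = -50*12 = -600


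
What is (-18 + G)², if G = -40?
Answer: 3364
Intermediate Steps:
(-18 + G)² = (-18 - 40)² = (-58)² = 3364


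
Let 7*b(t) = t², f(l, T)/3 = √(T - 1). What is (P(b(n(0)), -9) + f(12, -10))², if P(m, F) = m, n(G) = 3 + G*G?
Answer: -4770/49 + 54*I*√11/7 ≈ -97.347 + 25.585*I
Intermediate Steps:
f(l, T) = 3*√(-1 + T) (f(l, T) = 3*√(T - 1) = 3*√(-1 + T))
n(G) = 3 + G²
b(t) = t²/7
(P(b(n(0)), -9) + f(12, -10))² = ((3 + 0²)²/7 + 3*√(-1 - 10))² = ((3 + 0)²/7 + 3*√(-11))² = ((⅐)*3² + 3*(I*√11))² = ((⅐)*9 + 3*I*√11)² = (9/7 + 3*I*√11)²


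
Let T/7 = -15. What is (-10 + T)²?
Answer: 13225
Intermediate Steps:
T = -105 (T = 7*(-15) = -105)
(-10 + T)² = (-10 - 105)² = (-115)² = 13225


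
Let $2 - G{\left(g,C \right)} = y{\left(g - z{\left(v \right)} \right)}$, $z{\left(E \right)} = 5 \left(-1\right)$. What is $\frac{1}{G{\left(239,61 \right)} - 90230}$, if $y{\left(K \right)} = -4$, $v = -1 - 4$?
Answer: $- \frac{1}{90224} \approx -1.1084 \cdot 10^{-5}$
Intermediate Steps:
$v = -5$ ($v = -1 - 4 = -5$)
$z{\left(E \right)} = -5$
$G{\left(g,C \right)} = 6$ ($G{\left(g,C \right)} = 2 - -4 = 2 + 4 = 6$)
$\frac{1}{G{\left(239,61 \right)} - 90230} = \frac{1}{6 - 90230} = \frac{1}{-90224} = - \frac{1}{90224}$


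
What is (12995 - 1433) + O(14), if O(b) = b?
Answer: 11576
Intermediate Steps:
(12995 - 1433) + O(14) = (12995 - 1433) + 14 = 11562 + 14 = 11576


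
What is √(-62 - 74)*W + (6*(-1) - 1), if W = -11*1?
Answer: -7 - 22*I*√34 ≈ -7.0 - 128.28*I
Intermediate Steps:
W = -11
√(-62 - 74)*W + (6*(-1) - 1) = √(-62 - 74)*(-11) + (6*(-1) - 1) = √(-136)*(-11) + (-6 - 1) = (2*I*√34)*(-11) - 7 = -22*I*√34 - 7 = -7 - 22*I*√34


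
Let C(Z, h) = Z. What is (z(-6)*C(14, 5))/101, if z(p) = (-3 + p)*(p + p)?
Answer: 1512/101 ≈ 14.970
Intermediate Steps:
z(p) = 2*p*(-3 + p) (z(p) = (-3 + p)*(2*p) = 2*p*(-3 + p))
(z(-6)*C(14, 5))/101 = ((2*(-6)*(-3 - 6))*14)/101 = ((2*(-6)*(-9))*14)*(1/101) = (108*14)*(1/101) = 1512*(1/101) = 1512/101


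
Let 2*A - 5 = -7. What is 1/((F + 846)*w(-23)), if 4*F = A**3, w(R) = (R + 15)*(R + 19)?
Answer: 1/27064 ≈ 3.6949e-5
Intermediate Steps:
w(R) = (15 + R)*(19 + R)
A = -1 (A = 5/2 + (1/2)*(-7) = 5/2 - 7/2 = -1)
F = -1/4 (F = (1/4)*(-1)**3 = (1/4)*(-1) = -1/4 ≈ -0.25000)
1/((F + 846)*w(-23)) = 1/((-1/4 + 846)*(285 + (-23)**2 + 34*(-23))) = 1/((3383/4)*(285 + 529 - 782)) = (4/3383)/32 = (4/3383)*(1/32) = 1/27064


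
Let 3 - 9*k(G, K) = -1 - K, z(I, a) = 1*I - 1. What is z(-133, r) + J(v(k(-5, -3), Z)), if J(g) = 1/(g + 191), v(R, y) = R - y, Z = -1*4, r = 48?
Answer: -235295/1756 ≈ -133.99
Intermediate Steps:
Z = -4
z(I, a) = -1 + I (z(I, a) = I - 1 = -1 + I)
k(G, K) = 4/9 + K/9 (k(G, K) = 1/3 - (-1 - K)/9 = 1/3 + (1/9 + K/9) = 4/9 + K/9)
J(g) = 1/(191 + g)
z(-133, r) + J(v(k(-5, -3), Z)) = (-1 - 133) + 1/(191 + ((4/9 + (1/9)*(-3)) - 1*(-4))) = -134 + 1/(191 + ((4/9 - 1/3) + 4)) = -134 + 1/(191 + (1/9 + 4)) = -134 + 1/(191 + 37/9) = -134 + 1/(1756/9) = -134 + 9/1756 = -235295/1756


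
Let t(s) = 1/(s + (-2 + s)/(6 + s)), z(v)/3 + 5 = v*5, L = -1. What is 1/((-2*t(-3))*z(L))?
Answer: -7/90 ≈ -0.077778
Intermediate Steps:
z(v) = -15 + 15*v (z(v) = -15 + 3*(v*5) = -15 + 3*(5*v) = -15 + 15*v)
t(s) = 1/(s + (-2 + s)/(6 + s))
1/((-2*t(-3))*z(L)) = 1/((-2*(6 - 3)/(-2 + (-3)² + 7*(-3)))*(-15 + 15*(-1))) = 1/((-2*3/(-2 + 9 - 21))*(-15 - 15)) = 1/(-2*3/(-14)*(-30)) = 1/(-(-1)*3/7*(-30)) = 1/(-2*(-3/14)*(-30)) = 1/((3/7)*(-30)) = 1/(-90/7) = -7/90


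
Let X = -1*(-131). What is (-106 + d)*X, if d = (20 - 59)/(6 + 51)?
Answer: -265537/19 ≈ -13976.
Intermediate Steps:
X = 131
d = -13/19 (d = -39/57 = -39*1/57 = -13/19 ≈ -0.68421)
(-106 + d)*X = (-106 - 13/19)*131 = -2027/19*131 = -265537/19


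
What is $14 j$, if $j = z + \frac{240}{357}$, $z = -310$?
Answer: $- \frac{73620}{17} \approx -4330.6$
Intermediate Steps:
$j = - \frac{36810}{119}$ ($j = -310 + \frac{240}{357} = -310 + 240 \cdot \frac{1}{357} = -310 + \frac{80}{119} = - \frac{36810}{119} \approx -309.33$)
$14 j = 14 \left(- \frac{36810}{119}\right) = - \frac{73620}{17}$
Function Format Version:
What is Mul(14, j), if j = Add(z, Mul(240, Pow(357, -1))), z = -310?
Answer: Rational(-73620, 17) ≈ -4330.6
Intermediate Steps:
j = Rational(-36810, 119) (j = Add(-310, Mul(240, Pow(357, -1))) = Add(-310, Mul(240, Rational(1, 357))) = Add(-310, Rational(80, 119)) = Rational(-36810, 119) ≈ -309.33)
Mul(14, j) = Mul(14, Rational(-36810, 119)) = Rational(-73620, 17)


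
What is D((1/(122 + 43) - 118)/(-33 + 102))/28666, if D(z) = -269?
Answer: -269/28666 ≈ -0.0093839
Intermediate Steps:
D((1/(122 + 43) - 118)/(-33 + 102))/28666 = -269/28666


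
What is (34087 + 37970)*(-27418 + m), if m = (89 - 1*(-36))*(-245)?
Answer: -4182404451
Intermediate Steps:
m = -30625 (m = (89 + 36)*(-245) = 125*(-245) = -30625)
(34087 + 37970)*(-27418 + m) = (34087 + 37970)*(-27418 - 30625) = 72057*(-58043) = -4182404451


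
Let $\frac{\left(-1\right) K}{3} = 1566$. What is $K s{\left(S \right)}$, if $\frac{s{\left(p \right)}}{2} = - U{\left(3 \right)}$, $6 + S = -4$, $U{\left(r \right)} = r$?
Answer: $28188$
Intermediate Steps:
$K = -4698$ ($K = \left(-3\right) 1566 = -4698$)
$S = -10$ ($S = -6 - 4 = -10$)
$s{\left(p \right)} = -6$ ($s{\left(p \right)} = 2 \left(\left(-1\right) 3\right) = 2 \left(-3\right) = -6$)
$K s{\left(S \right)} = \left(-4698\right) \left(-6\right) = 28188$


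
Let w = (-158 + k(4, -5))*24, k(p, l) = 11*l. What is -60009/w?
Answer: 20003/1704 ≈ 11.739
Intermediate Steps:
w = -5112 (w = (-158 + 11*(-5))*24 = (-158 - 55)*24 = -213*24 = -5112)
-60009/w = -60009/(-5112) = -60009*(-1/5112) = 20003/1704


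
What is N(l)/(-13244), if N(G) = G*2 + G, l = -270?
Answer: 405/6622 ≈ 0.061160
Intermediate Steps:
N(G) = 3*G (N(G) = 2*G + G = 3*G)
N(l)/(-13244) = (3*(-270))/(-13244) = -810*(-1/13244) = 405/6622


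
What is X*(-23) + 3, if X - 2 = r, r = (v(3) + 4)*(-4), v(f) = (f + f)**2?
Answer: 3637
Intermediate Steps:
v(f) = 4*f**2 (v(f) = (2*f)**2 = 4*f**2)
r = -160 (r = (4*3**2 + 4)*(-4) = (4*9 + 4)*(-4) = (36 + 4)*(-4) = 40*(-4) = -160)
X = -158 (X = 2 - 160 = -158)
X*(-23) + 3 = -158*(-23) + 3 = 3634 + 3 = 3637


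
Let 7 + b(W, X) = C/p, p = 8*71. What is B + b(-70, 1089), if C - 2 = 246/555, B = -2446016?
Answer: -64257024097/26270 ≈ -2.4460e+6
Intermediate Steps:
C = 452/185 (C = 2 + 246/555 = 2 + 246*(1/555) = 2 + 82/185 = 452/185 ≈ 2.4432)
p = 568
b(W, X) = -183777/26270 (b(W, X) = -7 + (452/185)/568 = -7 + (452/185)*(1/568) = -7 + 113/26270 = -183777/26270)
B + b(-70, 1089) = -2446016 - 183777/26270 = -64257024097/26270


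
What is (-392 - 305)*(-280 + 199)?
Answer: 56457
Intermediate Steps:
(-392 - 305)*(-280 + 199) = -697*(-81) = 56457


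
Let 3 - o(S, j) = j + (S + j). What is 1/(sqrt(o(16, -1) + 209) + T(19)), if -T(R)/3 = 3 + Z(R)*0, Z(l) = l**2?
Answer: 1/13 + sqrt(22)/39 ≈ 0.19719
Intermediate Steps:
o(S, j) = 3 - S - 2*j (o(S, j) = 3 - (j + (S + j)) = 3 - (S + 2*j) = 3 + (-S - 2*j) = 3 - S - 2*j)
T(R) = -9 (T(R) = -3*(3 + R**2*0) = -3*(3 + 0) = -3*3 = -9)
1/(sqrt(o(16, -1) + 209) + T(19)) = 1/(sqrt((3 - 1*16 - 2*(-1)) + 209) - 9) = 1/(sqrt((3 - 16 + 2) + 209) - 9) = 1/(sqrt(-11 + 209) - 9) = 1/(sqrt(198) - 9) = 1/(3*sqrt(22) - 9) = 1/(-9 + 3*sqrt(22))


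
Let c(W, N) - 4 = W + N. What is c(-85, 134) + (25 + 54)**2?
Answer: 6294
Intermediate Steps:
c(W, N) = 4 + N + W (c(W, N) = 4 + (W + N) = 4 + (N + W) = 4 + N + W)
c(-85, 134) + (25 + 54)**2 = (4 + 134 - 85) + (25 + 54)**2 = 53 + 79**2 = 53 + 6241 = 6294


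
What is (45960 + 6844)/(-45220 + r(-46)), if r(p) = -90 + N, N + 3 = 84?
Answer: -52804/45229 ≈ -1.1675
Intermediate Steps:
N = 81 (N = -3 + 84 = 81)
r(p) = -9 (r(p) = -90 + 81 = -9)
(45960 + 6844)/(-45220 + r(-46)) = (45960 + 6844)/(-45220 - 9) = 52804/(-45229) = 52804*(-1/45229) = -52804/45229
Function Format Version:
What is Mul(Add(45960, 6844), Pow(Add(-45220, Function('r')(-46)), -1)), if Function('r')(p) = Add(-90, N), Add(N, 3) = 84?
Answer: Rational(-52804, 45229) ≈ -1.1675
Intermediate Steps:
N = 81 (N = Add(-3, 84) = 81)
Function('r')(p) = -9 (Function('r')(p) = Add(-90, 81) = -9)
Mul(Add(45960, 6844), Pow(Add(-45220, Function('r')(-46)), -1)) = Mul(Add(45960, 6844), Pow(Add(-45220, -9), -1)) = Mul(52804, Pow(-45229, -1)) = Mul(52804, Rational(-1, 45229)) = Rational(-52804, 45229)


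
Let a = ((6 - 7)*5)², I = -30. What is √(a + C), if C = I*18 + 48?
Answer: I*√467 ≈ 21.61*I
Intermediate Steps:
a = 25 (a = (-1*5)² = (-5)² = 25)
C = -492 (C = -30*18 + 48 = -540 + 48 = -492)
√(a + C) = √(25 - 492) = √(-467) = I*√467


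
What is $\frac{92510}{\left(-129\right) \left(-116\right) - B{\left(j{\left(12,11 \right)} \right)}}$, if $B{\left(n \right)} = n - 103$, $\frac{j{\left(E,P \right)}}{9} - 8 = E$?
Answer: $\frac{92510}{14887} \approx 6.2141$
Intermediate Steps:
$j{\left(E,P \right)} = 72 + 9 E$
$B{\left(n \right)} = -103 + n$ ($B{\left(n \right)} = n - 103 = -103 + n$)
$\frac{92510}{\left(-129\right) \left(-116\right) - B{\left(j{\left(12,11 \right)} \right)}} = \frac{92510}{\left(-129\right) \left(-116\right) - \left(-103 + \left(72 + 9 \cdot 12\right)\right)} = \frac{92510}{14964 - \left(-103 + \left(72 + 108\right)\right)} = \frac{92510}{14964 - \left(-103 + 180\right)} = \frac{92510}{14964 - 77} = \frac{92510}{14887}$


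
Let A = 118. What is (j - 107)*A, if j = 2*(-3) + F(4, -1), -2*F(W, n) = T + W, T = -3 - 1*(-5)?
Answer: -13688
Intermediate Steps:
T = 2 (T = -3 + 5 = 2)
F(W, n) = -1 - W/2 (F(W, n) = -(2 + W)/2 = -1 - W/2)
j = -9 (j = 2*(-3) + (-1 - ½*4) = -6 + (-1 - 2) = -6 - 3 = -9)
(j - 107)*A = (-9 - 107)*118 = -116*118 = -13688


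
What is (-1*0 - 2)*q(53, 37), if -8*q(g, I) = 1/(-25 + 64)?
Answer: 1/156 ≈ 0.0064103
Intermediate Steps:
q(g, I) = -1/312 (q(g, I) = -1/(8*(-25 + 64)) = -⅛/39 = -⅛*1/39 = -1/312)
(-1*0 - 2)*q(53, 37) = (-1*0 - 2)*(-1/312) = (0 - 2)*(-1/312) = -2*(-1/312) = 1/156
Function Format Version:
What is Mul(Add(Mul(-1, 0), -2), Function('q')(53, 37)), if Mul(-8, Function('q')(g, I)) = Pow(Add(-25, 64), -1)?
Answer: Rational(1, 156) ≈ 0.0064103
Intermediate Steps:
Function('q')(g, I) = Rational(-1, 312) (Function('q')(g, I) = Mul(Rational(-1, 8), Pow(Add(-25, 64), -1)) = Mul(Rational(-1, 8), Pow(39, -1)) = Mul(Rational(-1, 8), Rational(1, 39)) = Rational(-1, 312))
Mul(Add(Mul(-1, 0), -2), Function('q')(53, 37)) = Mul(Add(Mul(-1, 0), -2), Rational(-1, 312)) = Mul(Add(0, -2), Rational(-1, 312)) = Mul(-2, Rational(-1, 312)) = Rational(1, 156)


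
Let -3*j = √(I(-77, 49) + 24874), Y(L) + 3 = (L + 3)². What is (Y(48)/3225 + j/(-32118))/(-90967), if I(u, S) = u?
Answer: -866/97789525 - √24797/8765034318 ≈ -8.8737e-6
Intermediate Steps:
Y(L) = -3 + (3 + L)² (Y(L) = -3 + (L + 3)² = -3 + (3 + L)²)
j = -√24797/3 (j = -√(-77 + 24874)/3 = -√24797/3 ≈ -52.490)
(Y(48)/3225 + j/(-32118))/(-90967) = ((-3 + (3 + 48)²)/3225 - √24797/3/(-32118))/(-90967) = ((-3 + 51²)*(1/3225) - √24797/3*(-1/32118))*(-1/90967) = ((-3 + 2601)*(1/3225) + √24797/96354)*(-1/90967) = (2598*(1/3225) + √24797/96354)*(-1/90967) = (866/1075 + √24797/96354)*(-1/90967) = -866/97789525 - √24797/8765034318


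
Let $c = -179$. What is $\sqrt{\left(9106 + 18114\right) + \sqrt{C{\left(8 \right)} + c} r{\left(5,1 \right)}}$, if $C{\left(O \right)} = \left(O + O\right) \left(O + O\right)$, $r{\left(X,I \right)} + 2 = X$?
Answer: $\sqrt{27220 + 3 \sqrt{77}} \approx 165.06$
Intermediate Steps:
$r{\left(X,I \right)} = -2 + X$
$C{\left(O \right)} = 4 O^{2}$ ($C{\left(O \right)} = 2 O 2 O = 4 O^{2}$)
$\sqrt{\left(9106 + 18114\right) + \sqrt{C{\left(8 \right)} + c} r{\left(5,1 \right)}} = \sqrt{\left(9106 + 18114\right) + \sqrt{4 \cdot 8^{2} - 179} \left(-2 + 5\right)} = \sqrt{27220 + \sqrt{4 \cdot 64 - 179} \cdot 3} = \sqrt{27220 + \sqrt{256 - 179} \cdot 3} = \sqrt{27220 + \sqrt{77} \cdot 3} = \sqrt{27220 + 3 \sqrt{77}}$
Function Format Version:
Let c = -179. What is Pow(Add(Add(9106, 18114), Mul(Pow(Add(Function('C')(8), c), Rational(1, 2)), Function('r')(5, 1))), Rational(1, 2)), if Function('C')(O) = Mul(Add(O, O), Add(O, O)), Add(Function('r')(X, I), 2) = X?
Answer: Pow(Add(27220, Mul(3, Pow(77, Rational(1, 2)))), Rational(1, 2)) ≈ 165.06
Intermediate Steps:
Function('r')(X, I) = Add(-2, X)
Function('C')(O) = Mul(4, Pow(O, 2)) (Function('C')(O) = Mul(Mul(2, O), Mul(2, O)) = Mul(4, Pow(O, 2)))
Pow(Add(Add(9106, 18114), Mul(Pow(Add(Function('C')(8), c), Rational(1, 2)), Function('r')(5, 1))), Rational(1, 2)) = Pow(Add(Add(9106, 18114), Mul(Pow(Add(Mul(4, Pow(8, 2)), -179), Rational(1, 2)), Add(-2, 5))), Rational(1, 2)) = Pow(Add(27220, Mul(Pow(Add(Mul(4, 64), -179), Rational(1, 2)), 3)), Rational(1, 2)) = Pow(Add(27220, Mul(Pow(Add(256, -179), Rational(1, 2)), 3)), Rational(1, 2)) = Pow(Add(27220, Mul(Pow(77, Rational(1, 2)), 3)), Rational(1, 2)) = Pow(Add(27220, Mul(3, Pow(77, Rational(1, 2)))), Rational(1, 2))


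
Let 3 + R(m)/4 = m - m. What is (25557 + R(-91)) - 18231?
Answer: 7314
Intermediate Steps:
R(m) = -12 (R(m) = -12 + 4*(m - m) = -12 + 4*0 = -12 + 0 = -12)
(25557 + R(-91)) - 18231 = (25557 - 12) - 18231 = 25545 - 18231 = 7314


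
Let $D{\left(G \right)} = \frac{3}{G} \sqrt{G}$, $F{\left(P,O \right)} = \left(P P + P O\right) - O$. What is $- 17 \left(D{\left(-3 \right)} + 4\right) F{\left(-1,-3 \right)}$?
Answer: $-476 + 119 i \sqrt{3} \approx -476.0 + 206.11 i$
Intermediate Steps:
$F{\left(P,O \right)} = P^{2} - O + O P$ ($F{\left(P,O \right)} = \left(P^{2} + O P\right) - O = P^{2} - O + O P$)
$D{\left(G \right)} = \frac{3}{\sqrt{G}}$
$- 17 \left(D{\left(-3 \right)} + 4\right) F{\left(-1,-3 \right)} = - 17 \left(\frac{3}{i \sqrt{3}} + 4\right) \left(\left(-1\right)^{2} - -3 - -3\right) = - 17 \left(3 \left(- \frac{i \sqrt{3}}{3}\right) + 4\right) \left(1 + 3 + 3\right) = - 17 \left(- i \sqrt{3} + 4\right) 7 = - 17 \left(4 - i \sqrt{3}\right) 7 = \left(-68 + 17 i \sqrt{3}\right) 7 = -476 + 119 i \sqrt{3}$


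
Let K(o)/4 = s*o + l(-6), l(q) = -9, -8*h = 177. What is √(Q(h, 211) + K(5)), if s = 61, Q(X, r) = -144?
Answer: 4*√65 ≈ 32.249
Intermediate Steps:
h = -177/8 (h = -⅛*177 = -177/8 ≈ -22.125)
K(o) = -36 + 244*o (K(o) = 4*(61*o - 9) = 4*(-9 + 61*o) = -36 + 244*o)
√(Q(h, 211) + K(5)) = √(-144 + (-36 + 244*5)) = √(-144 + (-36 + 1220)) = √(-144 + 1184) = √1040 = 4*√65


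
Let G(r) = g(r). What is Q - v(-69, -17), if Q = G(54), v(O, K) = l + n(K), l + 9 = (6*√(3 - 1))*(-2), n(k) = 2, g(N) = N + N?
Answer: 115 + 12*√2 ≈ 131.97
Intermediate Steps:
g(N) = 2*N
G(r) = 2*r
l = -9 - 12*√2 (l = -9 + (6*√(3 - 1))*(-2) = -9 + (6*√2)*(-2) = -9 - 12*√2 ≈ -25.971)
v(O, K) = -7 - 12*√2 (v(O, K) = (-9 - 12*√2) + 2 = -7 - 12*√2)
Q = 108 (Q = 2*54 = 108)
Q - v(-69, -17) = 108 - (-7 - 12*√2) = 108 + (7 + 12*√2) = 115 + 12*√2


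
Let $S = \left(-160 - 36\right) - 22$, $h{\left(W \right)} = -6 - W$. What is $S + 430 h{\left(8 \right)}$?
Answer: $-6238$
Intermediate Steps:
$S = -218$ ($S = -196 - 22 = -218$)
$S + 430 h{\left(8 \right)} = -218 + 430 \left(-6 - 8\right) = -218 + 430 \left(-14\right) = -218 - 6020 = -6238$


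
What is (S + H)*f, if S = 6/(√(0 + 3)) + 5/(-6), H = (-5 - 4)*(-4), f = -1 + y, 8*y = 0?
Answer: -211/6 - 2*√3 ≈ -38.631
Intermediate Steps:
y = 0 (y = (⅛)*0 = 0)
f = -1 (f = -1 + 0 = -1)
H = 36 (H = -9*(-4) = 36)
S = -⅚ + 2*√3 (S = 6/(√3) + 5*(-⅙) = 6*(√3/3) - ⅚ = 2*√3 - ⅚ = -⅚ + 2*√3 ≈ 2.6308)
(S + H)*f = ((-⅚ + 2*√3) + 36)*(-1) = (211/6 + 2*√3)*(-1) = -211/6 - 2*√3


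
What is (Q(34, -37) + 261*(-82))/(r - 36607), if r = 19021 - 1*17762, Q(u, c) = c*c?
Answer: 20033/35348 ≈ 0.56674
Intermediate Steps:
Q(u, c) = c²
r = 1259 (r = 19021 - 17762 = 1259)
(Q(34, -37) + 261*(-82))/(r - 36607) = ((-37)² + 261*(-82))/(1259 - 36607) = (1369 - 21402)/(-35348) = -20033*(-1/35348) = 20033/35348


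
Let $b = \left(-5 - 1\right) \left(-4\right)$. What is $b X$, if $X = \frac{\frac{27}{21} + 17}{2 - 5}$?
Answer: $- \frac{1024}{7} \approx -146.29$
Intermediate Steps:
$b = 24$ ($b = \left(-6\right) \left(-4\right) = 24$)
$X = - \frac{128}{21}$ ($X = \frac{27 \cdot \frac{1}{21} + 17}{-3} = \left(\frac{9}{7} + 17\right) \left(- \frac{1}{3}\right) = \frac{128}{7} \left(- \frac{1}{3}\right) = - \frac{128}{21} \approx -6.0952$)
$b X = 24 \left(- \frac{128}{21}\right) = - \frac{1024}{7}$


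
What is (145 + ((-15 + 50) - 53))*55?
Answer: 6985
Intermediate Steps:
(145 + ((-15 + 50) - 53))*55 = (145 + (35 - 53))*55 = (145 - 18)*55 = 127*55 = 6985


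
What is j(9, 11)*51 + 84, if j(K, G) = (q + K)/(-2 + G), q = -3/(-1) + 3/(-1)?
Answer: 135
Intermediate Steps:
q = 0 (q = -3*(-1) + 3*(-1) = 3 - 3 = 0)
j(K, G) = K/(-2 + G) (j(K, G) = (0 + K)/(-2 + G) = K/(-2 + G))
j(9, 11)*51 + 84 = (9/(-2 + 11))*51 + 84 = (9/9)*51 + 84 = (9*(1/9))*51 + 84 = 1*51 + 84 = 51 + 84 = 135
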